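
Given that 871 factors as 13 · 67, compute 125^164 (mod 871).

417

Mod 13: 125 ≡ 8; by Fermat, exponent reduces to 164 mod 12 = 8; 8^8 ≡ 1 (mod 13).
Mod 67: 125 ≡ 58; by Fermat, exponent reduces to 164 mod 66 = 32; 58^32 ≡ 15 (mod 67).
Combine by CRT: x ≡ 1 (mod 13), x ≡ 15 (mod 67) ⇒ x ≡ 417 (mod 871).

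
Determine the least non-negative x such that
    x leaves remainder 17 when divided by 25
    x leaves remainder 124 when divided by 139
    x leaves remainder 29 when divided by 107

From x ≡ 17 (mod 25) write x = 17 + 25t. Substituting into x ≡ 124 (mod 139) gives 25t ≡ 107 (mod 139), and since 25⁻¹ ≡ 89 (mod 139), t ≡ 71. Hence x ≡ 17 + 25·71 = 1792 (mod 3475).
From x ≡ 1792 (mod 3475) write x = 1792 + 3475t. Substituting into x ≡ 29 (mod 107) gives 3475t ≡ 56 (mod 107), and since 51⁻¹ ≡ 21 (mod 107), t ≡ 106. Hence x ≡ 1792 + 3475·106 = 370142 (mod 371825).

370142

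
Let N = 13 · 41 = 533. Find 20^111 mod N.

226

Mod 13: 20 ≡ 7; by Fermat, exponent reduces to 111 mod 12 = 3; 7^3 ≡ 5 (mod 13).
Mod 41: 20 ≡ 20; by Fermat, exponent reduces to 111 mod 40 = 31; 20^31 ≡ 21 (mod 41).
Combine by CRT: x ≡ 5 (mod 13), x ≡ 21 (mod 41) ⇒ x ≡ 226 (mod 533).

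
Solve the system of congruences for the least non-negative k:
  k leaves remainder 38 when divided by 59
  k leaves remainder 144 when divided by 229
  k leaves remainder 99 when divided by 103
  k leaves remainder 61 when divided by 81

42175303

The moduli are pairwise coprime; N = 59·229·103·81 = 112722273.
N/59 = 1910547; 1910547 ≡ 9 (mod 59); 9·46 ≡ 1, so inverse 46.
N/229 = 492237; 492237 ≡ 116 (mod 229); 116·77 ≡ 1, so inverse 77.
N/103 = 1094391; 1094391 ≡ 16 (mod 103); 16·58 ≡ 1, so inverse 58.
N/81 = 1391633; 1391633 ≡ 53 (mod 81); 53·26 ≡ 1, so inverse 26.
k ≡ 38·1910547·46 + 144·492237·77 + 99·1094391·58 + 61·1391633·26 = 17288683072.
17288683072 mod 112722273 = 42175303.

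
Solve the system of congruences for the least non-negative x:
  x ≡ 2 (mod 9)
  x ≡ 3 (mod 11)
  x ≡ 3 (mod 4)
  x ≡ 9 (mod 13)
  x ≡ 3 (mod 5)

The moduli are pairwise coprime; N = 9·11·4·13·5 = 25740.
N/9 = 2860; 2860 ≡ 7 (mod 9); 7·4 ≡ 1, so inverse 4.
N/11 = 2340; 2340 ≡ 8 (mod 11); 8·7 ≡ 1, so inverse 7.
N/4 = 6435; 6435 ≡ 3 (mod 4); 3·3 ≡ 1, so inverse 3.
N/13 = 1980; 1980 ≡ 4 (mod 13); 4·10 ≡ 1, so inverse 10.
N/5 = 5148; 5148 ≡ 3 (mod 5); 3·2 ≡ 1, so inverse 2.
x ≡ 2·2860·4 + 3·2340·7 + 3·6435·3 + 9·1980·10 + 3·5148·2 = 339023.
339023 mod 25740 = 4403.

4403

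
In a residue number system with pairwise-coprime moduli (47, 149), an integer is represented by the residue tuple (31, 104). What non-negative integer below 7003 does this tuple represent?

From x ≡ 31 (mod 47) write x = 31 + 47t. Substituting into x ≡ 104 (mod 149) gives 47t ≡ 73 (mod 149), and since 47⁻¹ ≡ 130 (mod 149), t ≡ 103. Hence x ≡ 31 + 47·103 = 4872 (mod 7003).

4872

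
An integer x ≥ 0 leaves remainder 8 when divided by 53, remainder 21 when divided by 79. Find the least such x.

From x ≡ 8 (mod 53) write x = 8 + 53t. Substituting into x ≡ 21 (mod 79) gives 53t ≡ 13 (mod 79), and since 53⁻¹ ≡ 3 (mod 79), t ≡ 39. Hence x ≡ 8 + 53·39 = 2075 (mod 4187).

2075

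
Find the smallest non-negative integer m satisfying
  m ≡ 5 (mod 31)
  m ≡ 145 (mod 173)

From m ≡ 5 (mod 31) write m = 5 + 31t. Substituting into m ≡ 145 (mod 173) gives 31t ≡ 140 (mod 173), and since 31⁻¹ ≡ 67 (mod 173), t ≡ 38. Hence m ≡ 5 + 31·38 = 1183 (mod 5363).

1183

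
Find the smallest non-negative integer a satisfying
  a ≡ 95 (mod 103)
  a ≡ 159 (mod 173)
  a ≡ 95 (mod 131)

1470832

From a ≡ 95 (mod 103) write a = 95 + 103t. Substituting into a ≡ 159 (mod 173) gives 103t ≡ 64 (mod 173), and since 103⁻¹ ≡ 42 (mod 173), t ≡ 93. Hence a ≡ 95 + 103·93 = 9674 (mod 17819).
From a ≡ 9674 (mod 17819) write a = 9674 + 17819t. Substituting into a ≡ 95 (mod 131) gives 17819t ≡ 115 (mod 131), and since 3⁻¹ ≡ 44 (mod 131), t ≡ 82. Hence a ≡ 9674 + 17819·82 = 1470832 (mod 2334289).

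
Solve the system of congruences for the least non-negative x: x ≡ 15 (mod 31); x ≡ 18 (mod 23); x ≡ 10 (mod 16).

The moduli are pairwise coprime; N = 31·23·16 = 11408.
N/31 = 368; 368 ≡ 27 (mod 31); 27·23 ≡ 1, so inverse 23.
N/23 = 496; 496 ≡ 13 (mod 23); 13·16 ≡ 1, so inverse 16.
N/16 = 713; 713 ≡ 9 (mod 16); 9·9 ≡ 1, so inverse 9.
x ≡ 15·368·23 + 18·496·16 + 10·713·9 = 333978.
333978 mod 11408 = 3146.

3146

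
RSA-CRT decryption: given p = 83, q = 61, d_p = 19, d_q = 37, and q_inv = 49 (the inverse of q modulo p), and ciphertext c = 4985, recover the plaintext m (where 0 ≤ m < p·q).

m₁ = c^(d_p) mod p: c ≡ 5 (mod 83), and 5^19 mod 83 = 74.
m₂ = c^(d_q) mod q: c ≡ 44 (mod 61), and 44^37 mod 61 = 30.
h = q_inv·(m₁ − m₂) mod p = 49·(74 − 30) mod 83 = 81.
m = m₂ + h·q = 30 + 81·61 = 4971.

4971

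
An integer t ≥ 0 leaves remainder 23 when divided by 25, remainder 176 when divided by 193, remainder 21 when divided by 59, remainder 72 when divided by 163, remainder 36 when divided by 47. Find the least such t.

92119848

The moduli are pairwise coprime; N = 25·193·59·163·47 = 2180895175.
N/25 = 87235807; 87235807 ≡ 7 (mod 25); 7·18 ≡ 1, so inverse 18.
N/193 = 11299975; 11299975 ≡ 18 (mod 193); 18·118 ≡ 1, so inverse 118.
N/59 = 36964325; 36964325 ≡ 58 (mod 59); 58·58 ≡ 1, so inverse 58.
N/163 = 13379725; 13379725 ≡ 33 (mod 163); 33·84 ≡ 1, so inverse 84.
N/47 = 46402025; 46402025 ≡ 6 (mod 47); 6·8 ≡ 1, so inverse 8.
t ≡ 23·87235807·18 + 176·11299975·118 + 21·36964325·58 + 72·13379725·84 + 36·46402025·8 = 410100412748.
410100412748 mod 2180895175 = 92119848.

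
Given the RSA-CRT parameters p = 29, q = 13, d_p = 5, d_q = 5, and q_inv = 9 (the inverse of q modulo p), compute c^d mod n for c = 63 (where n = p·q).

254

m₁ = c^(d_p) mod p: c ≡ 5 (mod 29), and 5^5 mod 29 = 22.
m₂ = c^(d_q) mod q: c ≡ 11 (mod 13), and 11^5 mod 13 = 7.
h = q_inv·(m₁ − m₂) mod p = 9·(22 − 7) mod 29 = 19.
m = m₂ + h·q = 7 + 19·13 = 254.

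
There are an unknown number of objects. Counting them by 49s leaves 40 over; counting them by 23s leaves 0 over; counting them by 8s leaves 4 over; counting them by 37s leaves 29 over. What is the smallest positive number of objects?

From N ≡ 40 (mod 49) write N = 40 + 49t. Substituting into N ≡ 0 (mod 23) gives 49t ≡ 6 (mod 23), and since 3⁻¹ ≡ 8 (mod 23), t ≡ 2. Hence N ≡ 40 + 49·2 = 138 (mod 1127).
From N ≡ 138 (mod 1127) write N = 138 + 1127t. Substituting into N ≡ 4 (mod 8) gives 1127t ≡ 2 (mod 8), and since 7⁻¹ ≡ 7 (mod 8), t ≡ 6. Hence N ≡ 138 + 1127·6 = 6900 (mod 9016).
From N ≡ 6900 (mod 9016) write N = 6900 + 9016t. Substituting into N ≡ 29 (mod 37) gives 9016t ≡ 11 (mod 37), and since 25⁻¹ ≡ 3 (mod 37), t ≡ 33. Hence N ≡ 6900 + 9016·33 = 304428 (mod 333592).

304428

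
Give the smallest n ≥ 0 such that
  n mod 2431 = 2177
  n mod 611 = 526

82400

gcd(2431, 611) = 13 and 13 | (526 − 2177), so the pair is consistent; merging gives n ≡ 82400 (mod 114257), where 114257 = lcm(2431, 611).
The solution is unique modulo lcm(2431, 611) = 114257.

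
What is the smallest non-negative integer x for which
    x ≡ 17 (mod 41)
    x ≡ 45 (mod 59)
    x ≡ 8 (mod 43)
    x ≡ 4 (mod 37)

1778187

The moduli are pairwise coprime; N = 41·59·43·37 = 3848629.
N/41 = 93869; 93869 ≡ 20 (mod 41); 20·39 ≡ 1, so inverse 39.
N/59 = 65231; 65231 ≡ 36 (mod 59); 36·41 ≡ 1, so inverse 41.
N/43 = 89503; 89503 ≡ 20 (mod 43); 20·28 ≡ 1, so inverse 28.
N/37 = 104017; 104017 ≡ 10 (mod 37); 10·26 ≡ 1, so inverse 26.
x ≡ 17·93869·39 + 45·65231·41 + 8·89503·28 + 4·104017·26 = 213452782.
213452782 mod 3848629 = 1778187.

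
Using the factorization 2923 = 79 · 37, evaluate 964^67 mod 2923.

2649

Mod 79: 964 ≡ 16; 16^67 ≡ 42 (mod 79).
Mod 37: 964 ≡ 2; by Fermat, exponent reduces to 67 mod 36 = 31; 2^31 ≡ 22 (mod 37).
Combine by CRT: x ≡ 42 (mod 79), x ≡ 22 (mod 37) ⇒ x ≡ 2649 (mod 2923).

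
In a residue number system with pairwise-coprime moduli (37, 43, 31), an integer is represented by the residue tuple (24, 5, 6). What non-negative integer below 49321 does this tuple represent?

20559

From x ≡ 24 (mod 37) write x = 24 + 37t. Substituting into x ≡ 5 (mod 43) gives 37t ≡ 24 (mod 43), and since 37⁻¹ ≡ 7 (mod 43), t ≡ 39. Hence x ≡ 24 + 37·39 = 1467 (mod 1591).
From x ≡ 1467 (mod 1591) write x = 1467 + 1591t. Substituting into x ≡ 6 (mod 31) gives 1591t ≡ 27 (mod 31), and since 10⁻¹ ≡ 28 (mod 31), t ≡ 12. Hence x ≡ 1467 + 1591·12 = 20559 (mod 49321).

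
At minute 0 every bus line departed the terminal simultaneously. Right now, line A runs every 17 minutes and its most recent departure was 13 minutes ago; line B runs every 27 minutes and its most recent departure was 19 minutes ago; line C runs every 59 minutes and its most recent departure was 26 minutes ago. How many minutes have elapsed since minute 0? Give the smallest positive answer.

The moduli are pairwise coprime; N = 17·27·59 = 27081.
N/17 = 1593; 1593 ≡ 12 (mod 17); 12·10 ≡ 1, so inverse 10.
N/27 = 1003; 1003 ≡ 4 (mod 27); 4·7 ≡ 1, so inverse 7.
N/59 = 459; 459 ≡ 46 (mod 59); 46·9 ≡ 1, so inverse 9.
t ≡ 13·1593·10 + 19·1003·7 + 26·459·9 = 447895.
447895 mod 27081 = 14599.

14599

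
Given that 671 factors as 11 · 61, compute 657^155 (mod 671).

318

Mod 11: 657 ≡ 8; by Fermat, exponent reduces to 155 mod 10 = 5; 8^5 ≡ 10 (mod 11).
Mod 61: 657 ≡ 47; by Fermat, exponent reduces to 155 mod 60 = 35; 47^35 ≡ 13 (mod 61).
Combine by CRT: x ≡ 10 (mod 11), x ≡ 13 (mod 61) ⇒ x ≡ 318 (mod 671).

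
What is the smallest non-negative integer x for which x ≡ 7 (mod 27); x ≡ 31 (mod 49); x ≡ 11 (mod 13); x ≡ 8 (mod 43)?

The moduli are pairwise coprime; N = 27·49·13·43 = 739557.
N/27 = 27391; 27391 ≡ 13 (mod 27); 13·25 ≡ 1, so inverse 25.
N/49 = 15093; 15093 ≡ 1 (mod 49), inverse 1.
N/13 = 56889; 56889 ≡ 1 (mod 13), inverse 1.
N/43 = 17199; 17199 ≡ 42 (mod 43); 42·42 ≡ 1, so inverse 42.
x ≡ 7·27391·25 + 31·15093·1 + 11·56889·1 + 8·17199·42 = 11665951.
11665951 mod 739557 = 572596.

572596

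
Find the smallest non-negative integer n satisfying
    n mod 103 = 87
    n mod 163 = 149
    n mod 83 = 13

The moduli are pairwise coprime; M = 103·163·83 = 1393487.
M/103 = 13529; 13529 ≡ 36 (mod 103); 36·83 ≡ 1, so inverse 83.
M/163 = 8549; 8549 ≡ 73 (mod 163); 73·67 ≡ 1, so inverse 67.
M/83 = 16789; 16789 ≡ 23 (mod 83); 23·65 ≡ 1, so inverse 65.
n ≡ 87·13529·83 + 149·8549·67 + 13·16789·65 = 197224281.
197224281 mod 1393487 = 742614.

742614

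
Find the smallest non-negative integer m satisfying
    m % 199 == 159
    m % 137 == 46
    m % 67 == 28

From m ≡ 159 (mod 199) write m = 159 + 199t. Substituting into m ≡ 46 (mod 137) gives 199t ≡ 24 (mod 137), and since 62⁻¹ ≡ 42 (mod 137), t ≡ 49. Hence m ≡ 159 + 199·49 = 9910 (mod 27263).
From m ≡ 9910 (mod 27263) write m = 9910 + 27263t. Substituting into m ≡ 28 (mod 67) gives 27263t ≡ 34 (mod 67), and since 61⁻¹ ≡ 11 (mod 67), t ≡ 39. Hence m ≡ 9910 + 27263·39 = 1073167 (mod 1826621).

1073167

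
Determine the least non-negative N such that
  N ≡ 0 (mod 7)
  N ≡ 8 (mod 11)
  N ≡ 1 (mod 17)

987

The moduli are pairwise coprime; M = 7·11·17 = 1309.
M/7 = 187; 187 ≡ 5 (mod 7); 5·3 ≡ 1, so inverse 3.
M/11 = 119; 119 ≡ 9 (mod 11); 9·5 ≡ 1, so inverse 5.
M/17 = 77; 77 ≡ 9 (mod 17); 9·2 ≡ 1, so inverse 2.
N ≡ 0·187·3 + 8·119·5 + 1·77·2 = 4914.
4914 mod 1309 = 987.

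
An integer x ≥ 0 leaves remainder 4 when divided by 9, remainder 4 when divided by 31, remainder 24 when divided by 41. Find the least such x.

5026

The moduli are pairwise coprime; N = 9·31·41 = 11439.
N/9 = 1271; 1271 ≡ 2 (mod 9); 2·5 ≡ 1, so inverse 5.
N/31 = 369; 369 ≡ 28 (mod 31); 28·10 ≡ 1, so inverse 10.
N/41 = 279; 279 ≡ 33 (mod 41); 33·5 ≡ 1, so inverse 5.
x ≡ 4·1271·5 + 4·369·10 + 24·279·5 = 73660.
73660 mod 11439 = 5026.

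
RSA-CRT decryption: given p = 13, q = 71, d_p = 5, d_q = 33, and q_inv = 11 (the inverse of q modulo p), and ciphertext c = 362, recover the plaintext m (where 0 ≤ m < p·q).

m₁ = c^(d_p) mod p: c ≡ 11 (mod 13), and 11^5 mod 13 = 7.
m₂ = c^(d_q) mod q: c ≡ 7 (mod 71), and 7^33 mod 71 = 42.
h = q_inv·(m₁ − m₂) mod p = 11·(7 − 42) mod 13 = 5.
m = m₂ + h·q = 42 + 5·71 = 397.

397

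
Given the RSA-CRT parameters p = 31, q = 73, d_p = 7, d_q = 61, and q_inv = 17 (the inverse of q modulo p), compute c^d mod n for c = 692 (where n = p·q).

1229

m₁ = c^(d_p) mod p: c ≡ 10 (mod 31), and 10^7 mod 31 = 20.
m₂ = c^(d_q) mod q: c ≡ 35 (mod 73), and 35^61 mod 73 = 61.
h = q_inv·(m₁ − m₂) mod p = 17·(20 − 61) mod 31 = 16.
m = m₂ + h·q = 61 + 16·73 = 1229.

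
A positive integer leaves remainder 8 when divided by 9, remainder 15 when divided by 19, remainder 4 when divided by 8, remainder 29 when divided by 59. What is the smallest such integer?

31004

The moduli are pairwise coprime; N = 9·19·8·59 = 80712.
N/9 = 8968; 8968 ≡ 4 (mod 9); 4·7 ≡ 1, so inverse 7.
N/19 = 4248; 4248 ≡ 11 (mod 19); 11·7 ≡ 1, so inverse 7.
N/8 = 10089; 10089 ≡ 1 (mod 8), inverse 1.
N/59 = 1368; 1368 ≡ 11 (mod 59); 11·43 ≡ 1, so inverse 43.
x ≡ 8·8968·7 + 15·4248·7 + 4·10089·1 + 29·1368·43 = 2694500.
2694500 mod 80712 = 31004.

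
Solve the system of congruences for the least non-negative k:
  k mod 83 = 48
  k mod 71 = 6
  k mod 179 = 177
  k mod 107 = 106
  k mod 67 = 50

The moduli are pairwise coprime; N = 83·71·179·107·67 = 7562198143.
N/83 = 91110821; 91110821 ≡ 61 (mod 83); 61·49 ≡ 1, so inverse 49.
N/71 = 106509833; 106509833 ≡ 35 (mod 71); 35·69 ≡ 1, so inverse 69.
N/179 = 42246917; 42246917 ≡ 53 (mod 179); 53·152 ≡ 1, so inverse 152.
N/107 = 70674749; 70674749 ≡ 72 (mod 107); 72·55 ≡ 1, so inverse 55.
N/67 = 112868629; 112868629 ≡ 27 (mod 67); 27·5 ≡ 1, so inverse 5.
k ≡ 48·91110821·49 + 6·106509833·69 + 177·42246917·152 + 106·70674749·55 + 50·112868629·5 = 1835249720742.
1835249720742 mod 7562198143 = 5197770136.

5197770136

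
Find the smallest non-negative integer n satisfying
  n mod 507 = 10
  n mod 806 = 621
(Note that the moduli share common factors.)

16741

gcd(507, 806) = 13 and 13 | (621 − 10), so the pair is consistent; merging gives n ≡ 16741 (mod 31434), where 31434 = lcm(507, 806).
The solution is unique modulo lcm(507, 806) = 31434.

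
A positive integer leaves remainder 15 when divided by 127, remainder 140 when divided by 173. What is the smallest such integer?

20208

From N ≡ 15 (mod 127) write N = 15 + 127t. Substituting into N ≡ 140 (mod 173) gives 127t ≡ 125 (mod 173), and since 127⁻¹ ≡ 94 (mod 173), t ≡ 159. Hence N ≡ 15 + 127·159 = 20208 (mod 21971).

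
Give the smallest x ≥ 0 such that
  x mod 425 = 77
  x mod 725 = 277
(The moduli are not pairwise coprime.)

3902

gcd(425, 725) = 25 and 25 | (277 − 77), so the pair is consistent; merging gives x ≡ 3902 (mod 12325), where 12325 = lcm(425, 725).
The solution is unique modulo lcm(425, 725) = 12325.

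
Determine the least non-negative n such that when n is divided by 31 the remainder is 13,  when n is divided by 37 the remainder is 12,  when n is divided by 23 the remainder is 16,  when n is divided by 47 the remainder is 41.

Combine the congruences pairwise.
From n ≡ 13 (mod 31) write n = 13 + 31t. Substituting into n ≡ 12 (mod 37) gives 31t ≡ 36 (mod 37), and since 31⁻¹ ≡ 6 (mod 37), t ≡ 31. Hence n ≡ 13 + 31·31 = 974 (mod 1147).
From n ≡ 974 (mod 1147) write n = 974 + 1147t. Substituting into n ≡ 16 (mod 23) gives 1147t ≡ 8 (mod 23), and since 20⁻¹ ≡ 15 (mod 23), t ≡ 5. Hence n ≡ 974 + 1147·5 = 6709 (mod 26381).
From n ≡ 6709 (mod 26381) write n = 6709 + 26381t. Substituting into n ≡ 41 (mod 47) gives 26381t ≡ 6 (mod 47), and since 14⁻¹ ≡ 37 (mod 47), t ≡ 34. Hence n ≡ 6709 + 26381·34 = 903663 (mod 1239907).

903663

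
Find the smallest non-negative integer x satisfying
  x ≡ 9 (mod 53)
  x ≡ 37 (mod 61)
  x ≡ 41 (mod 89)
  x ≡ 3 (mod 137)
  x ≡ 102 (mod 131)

The moduli are pairwise coprime; N = 53·61·89·137·131 = 5164015939.
N/53 = 97434263; 97434263 ≡ 17 (mod 53); 17·25 ≡ 1, so inverse 25.
N/61 = 84655999; 84655999 ≡ 16 (mod 61); 16·42 ≡ 1, so inverse 42.
N/89 = 58022651; 58022651 ≡ 80 (mod 89); 80·79 ≡ 1, so inverse 79.
N/137 = 37693547; 37693547 ≡ 52 (mod 137); 52·29 ≡ 1, so inverse 29.
N/131 = 39419969; 39419969 ≡ 104 (mod 131); 104·97 ≡ 1, so inverse 97.
x ≡ 9·97434263·25 + 37·84655999·42 + 41·58022651·79 + 3·37693547·29 + 102·39419969·97 = 734714010085.
734714010085 mod 5164015939 = 1423746747.

1423746747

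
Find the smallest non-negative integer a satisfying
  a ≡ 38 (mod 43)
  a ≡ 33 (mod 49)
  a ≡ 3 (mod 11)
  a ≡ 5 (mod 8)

From a ≡ 38 (mod 43) write a = 38 + 43t. Substituting into a ≡ 33 (mod 49) gives 43t ≡ 44 (mod 49), and since 43⁻¹ ≡ 8 (mod 49), t ≡ 9. Hence a ≡ 38 + 43·9 = 425 (mod 2107).
From a ≡ 425 (mod 2107) write a = 425 + 2107t. Substituting into a ≡ 3 (mod 11) gives 2107t ≡ 7 (mod 11), and since 6⁻¹ ≡ 2 (mod 11), t ≡ 3. Hence a ≡ 425 + 2107·3 = 6746 (mod 23177).
From a ≡ 6746 (mod 23177) write a = 6746 + 23177t. Substituting into a ≡ 5 (mod 8) gives 23177t ≡ 3 (mod 8), and since 1⁻¹ ≡ 1 (mod 8), t ≡ 3. Hence a ≡ 6746 + 23177·3 = 76277 (mod 185416).

76277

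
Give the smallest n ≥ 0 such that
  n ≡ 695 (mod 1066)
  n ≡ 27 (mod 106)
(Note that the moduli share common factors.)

32675

gcd(1066, 106) = 2 and 2 | (27 − 695), so the pair is consistent; merging gives n ≡ 32675 (mod 56498), where 56498 = lcm(1066, 106).
The solution is unique modulo lcm(1066, 106) = 56498.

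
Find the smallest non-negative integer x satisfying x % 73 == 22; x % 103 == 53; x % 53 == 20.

Combine the congruences pairwise.
From x ≡ 22 (mod 73) write x = 22 + 73t. Substituting into x ≡ 53 (mod 103) gives 73t ≡ 31 (mod 103), and since 73⁻¹ ≡ 24 (mod 103), t ≡ 23. Hence x ≡ 22 + 73·23 = 1701 (mod 7519).
From x ≡ 1701 (mod 7519) write x = 1701 + 7519t. Substituting into x ≡ 20 (mod 53) gives 7519t ≡ 15 (mod 53), and since 46⁻¹ ≡ 15 (mod 53), t ≡ 13. Hence x ≡ 1701 + 7519·13 = 99448 (mod 398507).

99448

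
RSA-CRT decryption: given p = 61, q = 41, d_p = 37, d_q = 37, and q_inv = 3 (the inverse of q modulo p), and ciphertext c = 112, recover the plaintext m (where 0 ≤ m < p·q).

m₁ = c^(d_p) mod p: c ≡ 51 (mod 61), and 51^37 mod 61 = 26.
m₂ = c^(d_q) mod q: c ≡ 30 (mod 41), and 30^37 mod 41 = 28.
h = q_inv·(m₁ − m₂) mod p = 3·(26 − 28) mod 61 = 55.
m = m₂ + h·q = 28 + 55·41 = 2283.

2283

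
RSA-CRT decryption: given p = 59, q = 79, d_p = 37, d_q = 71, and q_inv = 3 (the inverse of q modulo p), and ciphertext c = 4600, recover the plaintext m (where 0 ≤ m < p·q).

m₁ = c^(d_p) mod p: c ≡ 57 (mod 59), and 57^37 mod 59 = 20.
m₂ = c^(d_q) mod q: c ≡ 18 (mod 79), and 18^71 mod 79 = 38.
h = q_inv·(m₁ − m₂) mod p = 3·(20 − 38) mod 59 = 5.
m = m₂ + h·q = 38 + 5·79 = 433.

433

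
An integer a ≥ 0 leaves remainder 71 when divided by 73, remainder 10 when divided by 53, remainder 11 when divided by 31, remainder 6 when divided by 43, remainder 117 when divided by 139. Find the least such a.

The moduli are pairwise coprime; N = 73·53·31·43·139 = 716875403.
N/73 = 9820211; 9820211 ≡ 32 (mod 73); 32·16 ≡ 1, so inverse 16.
N/53 = 13525951; 13525951 ≡ 33 (mod 53); 33·45 ≡ 1, so inverse 45.
N/31 = 23125013; 23125013 ≡ 5 (mod 31); 5·25 ≡ 1, so inverse 25.
N/43 = 16671521; 16671521 ≡ 34 (mod 43); 34·19 ≡ 1, so inverse 19.
N/139 = 5157377; 5157377 ≡ 60 (mod 139); 60·95 ≡ 1, so inverse 95.
a ≡ 71·9820211·16 + 10·13525951·45 + 11·23125013·25 + 6·16671521·19 + 117·5157377·95 = 82826614970.
82826614970 mod 716875403 = 385943625.

385943625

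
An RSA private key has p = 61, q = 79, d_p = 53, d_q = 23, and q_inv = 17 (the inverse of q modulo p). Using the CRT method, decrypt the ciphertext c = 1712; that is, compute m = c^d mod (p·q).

m₁ = c^(d_p) mod p: c ≡ 4 (mod 61), and 4^53 mod 61 = 39.
m₂ = c^(d_q) mod q: c ≡ 53 (mod 79), and 53^23 mod 79 = 63.
h = q_inv·(m₁ − m₂) mod p = 17·(39 − 63) mod 61 = 19.
m = m₂ + h·q = 63 + 19·79 = 1564.

1564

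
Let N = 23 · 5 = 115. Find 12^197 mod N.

2

Mod 23: 12 ≡ 12; by Fermat, exponent reduces to 197 mod 22 = 21; 12^21 ≡ 2 (mod 23).
Mod 5: 12 ≡ 2; by Fermat, exponent reduces to 197 mod 4 = 1; 2^1 ≡ 2 (mod 5).
Combine by CRT: x ≡ 2 (mod 23), x ≡ 2 (mod 5) ⇒ x ≡ 2 (mod 115).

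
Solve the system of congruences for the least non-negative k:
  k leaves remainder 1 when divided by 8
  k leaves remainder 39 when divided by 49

137

From k ≡ 1 (mod 8) write k = 1 + 8t. Substituting into k ≡ 39 (mod 49) gives 8t ≡ 38 (mod 49), and since 8⁻¹ ≡ 43 (mod 49), t ≡ 17. Hence k ≡ 1 + 8·17 = 137 (mod 392).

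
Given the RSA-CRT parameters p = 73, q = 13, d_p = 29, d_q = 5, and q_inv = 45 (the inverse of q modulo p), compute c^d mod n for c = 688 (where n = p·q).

m₁ = c^(d_p) mod p: c ≡ 31 (mod 73), and 31^29 mod 73 = 47.
m₂ = c^(d_q) mod q: c ≡ 12 (mod 13), and 12^5 mod 13 = 12.
h = q_inv·(m₁ − m₂) mod p = 45·(47 − 12) mod 73 = 42.
m = m₂ + h·q = 12 + 42·13 = 558.

558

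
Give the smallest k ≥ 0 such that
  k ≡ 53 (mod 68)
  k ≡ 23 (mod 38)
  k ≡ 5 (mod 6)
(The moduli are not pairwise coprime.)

gcd(68, 38) = 2 and 2 | (23 − 53), so the pair is consistent; merging gives k ≡ 1277 (mod 1292), where 1292 = lcm(68, 38).
gcd(1292, 6) = 2 and 2 | (5 − 1277), so the pair is consistent; merging gives k ≡ 1277 (mod 3876), where 3876 = lcm(1292, 6).
The solution is unique modulo lcm(68, 38, 6) = 3876.

1277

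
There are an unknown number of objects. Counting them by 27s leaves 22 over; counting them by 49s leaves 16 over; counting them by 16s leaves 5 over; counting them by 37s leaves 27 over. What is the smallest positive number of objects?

Combine the congruences pairwise.
From N ≡ 22 (mod 27) write N = 22 + 27t. Substituting into N ≡ 16 (mod 49) gives 27t ≡ 43 (mod 49), and since 27⁻¹ ≡ 20 (mod 49), t ≡ 27. Hence N ≡ 22 + 27·27 = 751 (mod 1323).
From N ≡ 751 (mod 1323) write N = 751 + 1323t. Substituting into N ≡ 5 (mod 16) gives 1323t ≡ 6 (mod 16), and since 11⁻¹ ≡ 3 (mod 16), t ≡ 2. Hence N ≡ 751 + 1323·2 = 3397 (mod 21168).
From N ≡ 3397 (mod 21168) write N = 3397 + 21168t. Substituting into N ≡ 27 (mod 37) gives 21168t ≡ 34 (mod 37), and since 4⁻¹ ≡ 28 (mod 37), t ≡ 27. Hence N ≡ 3397 + 21168·27 = 574933 (mod 783216).

574933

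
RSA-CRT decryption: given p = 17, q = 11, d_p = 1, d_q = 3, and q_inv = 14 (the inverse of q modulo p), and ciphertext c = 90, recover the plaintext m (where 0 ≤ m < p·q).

m₁ = c^(d_p) mod p: c ≡ 5 (mod 17), and 5^1 mod 17 = 5.
m₂ = c^(d_q) mod q: c ≡ 2 (mod 11), and 2^3 mod 11 = 8.
h = q_inv·(m₁ − m₂) mod p = 14·(5 − 8) mod 17 = 9.
m = m₂ + h·q = 8 + 9·11 = 107.

107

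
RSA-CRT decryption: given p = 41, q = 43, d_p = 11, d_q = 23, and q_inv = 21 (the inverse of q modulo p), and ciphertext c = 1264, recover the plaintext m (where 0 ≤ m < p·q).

m₁ = c^(d_p) mod p: c ≡ 34 (mod 41), and 34^11 mod 41 = 19.
m₂ = c^(d_q) mod q: c ≡ 17 (mod 43), and 17^23 mod 43 = 31.
h = q_inv·(m₁ − m₂) mod p = 21·(19 − 31) mod 41 = 35.
m = m₂ + h·q = 31 + 35·43 = 1536.

1536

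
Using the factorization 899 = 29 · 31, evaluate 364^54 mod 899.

748

Mod 29: 364 ≡ 16; by Fermat, exponent reduces to 54 mod 28 = 26; 16^26 ≡ 23 (mod 29).
Mod 31: 364 ≡ 23; by Fermat, exponent reduces to 54 mod 30 = 24; 23^24 ≡ 4 (mod 31).
Combine by CRT: x ≡ 23 (mod 29), x ≡ 4 (mod 31) ⇒ x ≡ 748 (mod 899).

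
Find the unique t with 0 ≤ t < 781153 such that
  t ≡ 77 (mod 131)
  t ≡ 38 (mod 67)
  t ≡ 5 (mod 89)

From t ≡ 77 (mod 131) write t = 77 + 131s. Substituting into t ≡ 38 (mod 67) gives 131s ≡ 28 (mod 67), and since 64⁻¹ ≡ 22 (mod 67), s ≡ 13. Hence t ≡ 77 + 131·13 = 1780 (mod 8777).
From t ≡ 1780 (mod 8777) write t = 1780 + 8777s. Substituting into t ≡ 5 (mod 89) gives 8777s ≡ 5 (mod 89), and since 55⁻¹ ≡ 34 (mod 89), s ≡ 81. Hence t ≡ 1780 + 8777·81 = 712717 (mod 781153).

712717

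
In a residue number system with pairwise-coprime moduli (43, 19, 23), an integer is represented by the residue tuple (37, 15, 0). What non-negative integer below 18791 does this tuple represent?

11776

The moduli are pairwise coprime; N = 43·19·23 = 18791.
N/43 = 437; 437 ≡ 7 (mod 43); 7·37 ≡ 1, so inverse 37.
N/19 = 989; 989 ≡ 1 (mod 19), inverse 1.
N/23 = 817; 817 ≡ 12 (mod 23); 12·2 ≡ 1, so inverse 2.
x ≡ 37·437·37 + 15·989·1 + 0·817·2 = 613088.
613088 mod 18791 = 11776.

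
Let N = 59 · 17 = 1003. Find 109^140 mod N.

Mod 59: 109 ≡ 50; by Fermat, exponent reduces to 140 mod 58 = 24; 50^24 ≡ 53 (mod 59).
Mod 17: 109 ≡ 7; by Fermat, exponent reduces to 140 mod 16 = 12; 7^12 ≡ 13 (mod 17).
Combine by CRT: x ≡ 53 (mod 59), x ≡ 13 (mod 17) ⇒ x ≡ 761 (mod 1003).

761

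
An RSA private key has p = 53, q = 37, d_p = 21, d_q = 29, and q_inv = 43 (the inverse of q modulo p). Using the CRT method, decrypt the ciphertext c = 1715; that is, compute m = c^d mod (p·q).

762

m₁ = c^(d_p) mod p: c ≡ 19 (mod 53), and 19^21 mod 53 = 20.
m₂ = c^(d_q) mod q: c ≡ 13 (mod 37), and 13^29 mod 37 = 22.
h = q_inv·(m₁ − m₂) mod p = 43·(20 − 22) mod 53 = 20.
m = m₂ + h·q = 22 + 20·37 = 762.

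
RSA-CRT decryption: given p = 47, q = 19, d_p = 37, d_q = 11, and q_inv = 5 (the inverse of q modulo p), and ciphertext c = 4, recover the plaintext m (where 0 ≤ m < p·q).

643

m₁ = c^(d_p) mod p: c ≡ 4 (mod 47), and 4^37 mod 47 = 32.
m₂ = c^(d_q) mod q: c ≡ 4 (mod 19), and 4^11 mod 19 = 16.
h = q_inv·(m₁ − m₂) mod p = 5·(32 − 16) mod 47 = 33.
m = m₂ + h·q = 16 + 33·19 = 643.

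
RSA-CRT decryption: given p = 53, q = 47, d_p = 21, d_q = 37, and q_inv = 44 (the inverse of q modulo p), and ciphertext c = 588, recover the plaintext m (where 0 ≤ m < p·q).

1405

m₁ = c^(d_p) mod p: c ≡ 5 (mod 53), and 5^21 mod 53 = 27.
m₂ = c^(d_q) mod q: c ≡ 24 (mod 47), and 24^37 mod 47 = 42.
h = q_inv·(m₁ − m₂) mod p = 44·(27 − 42) mod 53 = 29.
m = m₂ + h·q = 42 + 29·47 = 1405.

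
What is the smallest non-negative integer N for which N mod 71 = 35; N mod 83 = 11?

177

From N ≡ 35 (mod 71) write N = 35 + 71t. Substituting into N ≡ 11 (mod 83) gives 71t ≡ 59 (mod 83), and since 71⁻¹ ≡ 76 (mod 83), t ≡ 2. Hence N ≡ 35 + 71·2 = 177 (mod 5893).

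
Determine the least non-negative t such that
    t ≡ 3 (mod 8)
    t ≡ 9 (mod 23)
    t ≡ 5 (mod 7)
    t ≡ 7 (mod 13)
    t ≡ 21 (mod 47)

The moduli are pairwise coprime; N = 8·23·7·13·47 = 786968.
N/8 = 98371; 98371 ≡ 3 (mod 8); 3·3 ≡ 1, so inverse 3.
N/23 = 34216; 34216 ≡ 15 (mod 23); 15·20 ≡ 1, so inverse 20.
N/7 = 112424; 112424 ≡ 4 (mod 7); 4·2 ≡ 1, so inverse 2.
N/13 = 60536; 60536 ≡ 8 (mod 13); 8·5 ≡ 1, so inverse 5.
N/47 = 16744; 16744 ≡ 12 (mod 47); 12·4 ≡ 1, so inverse 4.
t ≡ 3·98371·3 + 9·34216·20 + 5·112424·2 + 7·60536·5 + 21·16744·4 = 11693715.
11693715 mod 786968 = 676163.

676163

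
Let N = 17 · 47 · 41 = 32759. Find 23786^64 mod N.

Mod 17: 23786 ≡ 3; since 16 | 64, by Fermat 3^64 ≡ 1 (mod 17).
Mod 47: 23786 ≡ 4; by Fermat, exponent reduces to 64 mod 46 = 18; 4^18 ≡ 14 (mod 47).
Mod 41: 23786 ≡ 6; by Fermat, exponent reduces to 64 mod 40 = 24; 6^24 ≡ 16 (mod 41).
Combine by CRT: x ≡ 1 (mod 17), x ≡ 14 (mod 47), x ≡ 16 (mod 41) ⇒ x ≡ 19942 (mod 32759).

19942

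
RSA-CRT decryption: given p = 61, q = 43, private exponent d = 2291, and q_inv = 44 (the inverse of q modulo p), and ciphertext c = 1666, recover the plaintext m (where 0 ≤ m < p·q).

d_p = d mod (p−1) = 2291 mod 60 = 11; d_q = d mod (q−1) = 23.
m₁ = c^(d_p) mod p: c ≡ 19 (mod 61), and 19^11 mod 61 = 39.
m₂ = c^(d_q) mod q: c ≡ 32 (mod 43), and 32^23 mod 43 = 8.
h = q_inv·(m₁ − m₂) mod p = 44·(39 − 8) mod 61 = 22.
m = m₂ + h·q = 8 + 22·43 = 954.

954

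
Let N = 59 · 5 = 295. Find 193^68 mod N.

76

Mod 59: 193 ≡ 16; by Fermat, exponent reduces to 68 mod 58 = 10; 16^10 ≡ 17 (mod 59).
Mod 5: 193 ≡ 3; since 4 | 68, by Fermat 3^68 ≡ 1 (mod 5).
Combine by CRT: x ≡ 17 (mod 59), x ≡ 1 (mod 5) ⇒ x ≡ 76 (mod 295).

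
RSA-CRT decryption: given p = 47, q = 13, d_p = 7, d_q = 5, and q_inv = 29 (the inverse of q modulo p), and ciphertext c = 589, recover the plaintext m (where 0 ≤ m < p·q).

309

m₁ = c^(d_p) mod p: c ≡ 25 (mod 47), and 25^7 mod 47 = 27.
m₂ = c^(d_q) mod q: c ≡ 4 (mod 13), and 4^5 mod 13 = 10.
h = q_inv·(m₁ − m₂) mod p = 29·(27 − 10) mod 47 = 23.
m = m₂ + h·q = 10 + 23·13 = 309.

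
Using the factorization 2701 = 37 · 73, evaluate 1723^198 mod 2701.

1925

Mod 37: 1723 ≡ 21; by Fermat, exponent reduces to 198 mod 36 = 18; 21^18 ≡ 1 (mod 37).
Mod 73: 1723 ≡ 44; by Fermat, exponent reduces to 198 mod 72 = 54; 44^54 ≡ 27 (mod 73).
Combine by CRT: x ≡ 1 (mod 37), x ≡ 27 (mod 73) ⇒ x ≡ 1925 (mod 2701).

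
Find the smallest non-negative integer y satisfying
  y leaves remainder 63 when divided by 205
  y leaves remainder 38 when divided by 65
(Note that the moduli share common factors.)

883

gcd(205, 65) = 5 and 5 | (38 − 63), so the pair is consistent; merging gives y ≡ 883 (mod 2665), where 2665 = lcm(205, 65).
The solution is unique modulo lcm(205, 65) = 2665.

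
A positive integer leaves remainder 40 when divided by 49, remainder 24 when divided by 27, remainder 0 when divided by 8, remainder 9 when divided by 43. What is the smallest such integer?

442608

The moduli are pairwise coprime; N = 49·27·8·43 = 455112.
N/49 = 9288; 9288 ≡ 27 (mod 49); 27·20 ≡ 1, so inverse 20.
N/27 = 16856; 16856 ≡ 8 (mod 27); 8·17 ≡ 1, so inverse 17.
N/8 = 56889; 56889 ≡ 1 (mod 8), inverse 1.
N/43 = 10584; 10584 ≡ 6 (mod 43); 6·36 ≡ 1, so inverse 36.
k ≡ 40·9288·20 + 24·16856·17 + 0·56889·1 + 9·10584·36 = 17736864.
17736864 mod 455112 = 442608.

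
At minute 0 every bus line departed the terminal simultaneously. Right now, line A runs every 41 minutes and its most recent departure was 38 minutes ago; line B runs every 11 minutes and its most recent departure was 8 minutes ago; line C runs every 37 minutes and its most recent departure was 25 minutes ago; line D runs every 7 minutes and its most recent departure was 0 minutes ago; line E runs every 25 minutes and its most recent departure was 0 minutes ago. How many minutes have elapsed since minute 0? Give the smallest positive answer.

The moduli are pairwise coprime; N = 41·11·37·7·25 = 2920225.
N/41 = 71225; 71225 ≡ 8 (mod 41); 8·36 ≡ 1, so inverse 36.
N/11 = 265475; 265475 ≡ 1 (mod 11), inverse 1.
N/37 = 78925; 78925 ≡ 4 (mod 37); 4·28 ≡ 1, so inverse 28.
N/7 = 417175; 417175 ≡ 3 (mod 7); 3·5 ≡ 1, so inverse 5.
N/25 = 116809; 116809 ≡ 9 (mod 25); 9·14 ≡ 1, so inverse 14.
t ≡ 38·71225·36 + 8·265475·1 + 25·78925·28 + 0·417175·5 + 0·116809·14 = 154807100.
154807100 mod 2920225 = 35175.

35175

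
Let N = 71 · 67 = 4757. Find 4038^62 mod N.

Mod 71: 4038 ≡ 62; 62^62 ≡ 58 (mod 71).
Mod 67: 4038 ≡ 18; 18^62 ≡ 36 (mod 67).
Combine by CRT: x ≡ 58 (mod 71), x ≡ 36 (mod 67) ⇒ x ≡ 2046 (mod 4757).

2046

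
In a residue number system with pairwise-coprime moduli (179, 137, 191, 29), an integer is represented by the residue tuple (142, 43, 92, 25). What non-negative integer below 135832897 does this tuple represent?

60110848

Combine the congruences pairwise.
From x ≡ 142 (mod 179) write x = 142 + 179t. Substituting into x ≡ 43 (mod 137) gives 179t ≡ 38 (mod 137), and since 42⁻¹ ≡ 62 (mod 137), t ≡ 27. Hence x ≡ 142 + 179·27 = 4975 (mod 24523).
From x ≡ 4975 (mod 24523) write x = 4975 + 24523t. Substituting into x ≡ 92 (mod 191) gives 24523t ≡ 83 (mod 191), and since 75⁻¹ ≡ 163 (mod 191), t ≡ 159. Hence x ≡ 4975 + 24523·159 = 3904132 (mod 4683893).
From x ≡ 3904132 (mod 4683893) write x = 3904132 + 4683893t. Substituting into x ≡ 25 (mod 29) gives 4683893t ≡ 18 (mod 29), and since 16⁻¹ ≡ 20 (mod 29), t ≡ 12. Hence x ≡ 3904132 + 4683893·12 = 60110848 (mod 135832897).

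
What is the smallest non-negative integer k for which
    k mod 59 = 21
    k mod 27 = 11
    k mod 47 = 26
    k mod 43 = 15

20612

The moduli are pairwise coprime; N = 59·27·47·43 = 3219453.
N/59 = 54567; 54567 ≡ 51 (mod 59); 51·22 ≡ 1, so inverse 22.
N/27 = 119239; 119239 ≡ 7 (mod 27); 7·4 ≡ 1, so inverse 4.
N/47 = 68499; 68499 ≡ 20 (mod 47); 20·40 ≡ 1, so inverse 40.
N/43 = 74871; 74871 ≡ 8 (mod 43); 8·27 ≡ 1, so inverse 27.
k ≡ 21·54567·22 + 11·119239·4 + 26·68499·40 + 15·74871·27 = 132018185.
132018185 mod 3219453 = 20612.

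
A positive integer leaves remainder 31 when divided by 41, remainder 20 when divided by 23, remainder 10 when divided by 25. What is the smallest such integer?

11060

The moduli are pairwise coprime; N = 41·23·25 = 23575.
N/41 = 575; 575 ≡ 1 (mod 41), inverse 1.
N/23 = 1025; 1025 ≡ 13 (mod 23); 13·16 ≡ 1, so inverse 16.
N/25 = 943; 943 ≡ 18 (mod 25); 18·7 ≡ 1, so inverse 7.
x ≡ 31·575·1 + 20·1025·16 + 10·943·7 = 411835.
411835 mod 23575 = 11060.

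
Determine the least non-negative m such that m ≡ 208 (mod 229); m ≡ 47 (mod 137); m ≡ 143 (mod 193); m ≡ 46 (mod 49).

Combine the congruences pairwise.
From m ≡ 208 (mod 229) write m = 208 + 229t. Substituting into m ≡ 47 (mod 137) gives 229t ≡ 113 (mod 137), and since 92⁻¹ ≡ 70 (mod 137), t ≡ 101. Hence m ≡ 208 + 229·101 = 23337 (mod 31373).
From m ≡ 23337 (mod 31373) write m = 23337 + 31373t. Substituting into m ≡ 143 (mod 193) gives 31373t ≡ 159 (mod 193), and since 107⁻¹ ≡ 92 (mod 193), t ≡ 153. Hence m ≡ 23337 + 31373·153 = 4823406 (mod 6054989).
From m ≡ 4823406 (mod 6054989) write m = 4823406 + 6054989t. Substituting into m ≡ 46 (mod 49) gives 6054989t ≡ 4 (mod 49), and since 10⁻¹ ≡ 5 (mod 49), t ≡ 20. Hence m ≡ 4823406 + 6054989·20 = 125923186 (mod 296694461).

125923186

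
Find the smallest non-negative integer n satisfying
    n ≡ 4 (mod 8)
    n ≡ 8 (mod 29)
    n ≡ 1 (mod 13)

820

The moduli are pairwise coprime; M = 8·29·13 = 3016.
M/8 = 377; 377 ≡ 1 (mod 8), inverse 1.
M/29 = 104; 104 ≡ 17 (mod 29); 17·12 ≡ 1, so inverse 12.
M/13 = 232; 232 ≡ 11 (mod 13); 11·6 ≡ 1, so inverse 6.
n ≡ 4·377·1 + 8·104·12 + 1·232·6 = 12884.
12884 mod 3016 = 820.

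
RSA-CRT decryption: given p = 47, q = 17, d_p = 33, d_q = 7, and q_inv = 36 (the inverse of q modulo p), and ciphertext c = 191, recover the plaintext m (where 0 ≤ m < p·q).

m₁ = c^(d_p) mod p: c ≡ 3 (mod 47), and 3^33 mod 47 = 17.
m₂ = c^(d_q) mod q: c ≡ 4 (mod 17), and 4^7 mod 17 = 13.
h = q_inv·(m₁ − m₂) mod p = 36·(17 − 13) mod 47 = 3.
m = m₂ + h·q = 13 + 3·17 = 64.

64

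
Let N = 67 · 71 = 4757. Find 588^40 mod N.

598

Mod 67: 588 ≡ 52; 52^40 ≡ 62 (mod 67).
Mod 71: 588 ≡ 20; 20^40 ≡ 30 (mod 71).
Combine by CRT: x ≡ 62 (mod 67), x ≡ 30 (mod 71) ⇒ x ≡ 598 (mod 4757).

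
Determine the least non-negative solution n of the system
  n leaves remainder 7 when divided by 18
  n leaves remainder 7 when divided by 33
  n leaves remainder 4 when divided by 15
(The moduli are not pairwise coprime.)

799

gcd(18, 33) = 3 and 3 | (7 − 7), so the pair is consistent; merging gives n ≡ 7 (mod 198), where 198 = lcm(18, 33).
gcd(198, 15) = 3 and 3 | (4 − 7), so the pair is consistent; merging gives n ≡ 799 (mod 990), where 990 = lcm(198, 15).
The solution is unique modulo lcm(18, 33, 15) = 990.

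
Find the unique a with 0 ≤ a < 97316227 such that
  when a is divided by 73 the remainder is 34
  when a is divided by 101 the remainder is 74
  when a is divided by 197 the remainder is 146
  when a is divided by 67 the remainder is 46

26020300

The moduli are pairwise coprime; N = 73·101·197·67 = 97316227.
N/73 = 1333099; 1333099 ≡ 46 (mod 73); 46·27 ≡ 1, so inverse 27.
N/101 = 963527; 963527 ≡ 88 (mod 101); 88·31 ≡ 1, so inverse 31.
N/197 = 493991; 493991 ≡ 112 (mod 197); 112·146 ≡ 1, so inverse 146.
N/67 = 1452481; 1452481 ≡ 55 (mod 67); 55·39 ≡ 1, so inverse 39.
a ≡ 34·1333099·27 + 74·963527·31 + 146·493991·146 + 46·1452481·39 = 16569778890.
16569778890 mod 97316227 = 26020300.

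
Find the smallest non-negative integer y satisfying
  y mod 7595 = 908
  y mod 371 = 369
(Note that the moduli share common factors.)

122428

gcd(7595, 371) = 7 and 7 | (369 − 908), so the pair is consistent; merging gives y ≡ 122428 (mod 402535), where 402535 = lcm(7595, 371).
The solution is unique modulo lcm(7595, 371) = 402535.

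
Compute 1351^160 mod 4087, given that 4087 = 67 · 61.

Mod 67: 1351 ≡ 11; by Fermat, exponent reduces to 160 mod 66 = 28; 11^28 ≡ 4 (mod 67).
Mod 61: 1351 ≡ 9; by Fermat, exponent reduces to 160 mod 60 = 40; 9^40 ≡ 1 (mod 61).
Combine by CRT: x ≡ 4 (mod 67), x ≡ 1 (mod 61) ⇒ x ≡ 2014 (mod 4087).

2014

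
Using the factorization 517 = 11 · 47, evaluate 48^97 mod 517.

236

Mod 11: 48 ≡ 4; by Fermat, exponent reduces to 97 mod 10 = 7; 4^7 ≡ 5 (mod 11).
Mod 47: 48 ≡ 1; by Fermat, exponent reduces to 97 mod 46 = 5; 1^5 ≡ 1 (mod 47).
Combine by CRT: x ≡ 5 (mod 11), x ≡ 1 (mod 47) ⇒ x ≡ 236 (mod 517).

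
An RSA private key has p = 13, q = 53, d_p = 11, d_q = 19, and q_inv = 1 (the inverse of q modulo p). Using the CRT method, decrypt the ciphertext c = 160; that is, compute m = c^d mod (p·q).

m₁ = c^(d_p) mod p: c ≡ 4 (mod 13), and 4^11 mod 13 = 10.
m₂ = c^(d_q) mod q: c ≡ 1 (mod 53), and 1^19 mod 53 = 1.
h = q_inv·(m₁ − m₂) mod p = 1·(10 − 1) mod 13 = 9.
m = m₂ + h·q = 1 + 9·53 = 478.

478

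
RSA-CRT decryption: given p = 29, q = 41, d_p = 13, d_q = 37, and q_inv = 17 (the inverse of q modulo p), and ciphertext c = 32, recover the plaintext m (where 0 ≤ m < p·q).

m₁ = c^(d_p) mod p: c ≡ 3 (mod 29), and 3^13 mod 29 = 19.
m₂ = c^(d_q) mod q: c ≡ 32 (mod 41), and 32^37 mod 41 = 32.
h = q_inv·(m₁ − m₂) mod p = 17·(19 − 32) mod 29 = 11.
m = m₂ + h·q = 32 + 11·41 = 483.

483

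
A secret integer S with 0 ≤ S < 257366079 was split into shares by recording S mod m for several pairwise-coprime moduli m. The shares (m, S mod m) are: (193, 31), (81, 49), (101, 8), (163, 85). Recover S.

154759783

Combine the congruences pairwise.
From S ≡ 31 (mod 193) write S = 31 + 193t. Substituting into S ≡ 49 (mod 81) gives 193t ≡ 18 (mod 81), and since 31⁻¹ ≡ 34 (mod 81), t ≡ 45. Hence S ≡ 31 + 193·45 = 8716 (mod 15633).
From S ≡ 8716 (mod 15633) write S = 8716 + 15633t. Substituting into S ≡ 8 (mod 101) gives 15633t ≡ 79 (mod 101), and since 79⁻¹ ≡ 78 (mod 101), t ≡ 1. Hence S ≡ 8716 + 15633·1 = 24349 (mod 1578933).
From S ≡ 24349 (mod 1578933) write S = 24349 + 1578933t. Substituting into S ≡ 85 (mod 163) gives 1578933t ≡ 23 (mod 163), and since 115⁻¹ ≡ 146 (mod 163), t ≡ 98. Hence S ≡ 24349 + 1578933·98 = 154759783 (mod 257366079).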